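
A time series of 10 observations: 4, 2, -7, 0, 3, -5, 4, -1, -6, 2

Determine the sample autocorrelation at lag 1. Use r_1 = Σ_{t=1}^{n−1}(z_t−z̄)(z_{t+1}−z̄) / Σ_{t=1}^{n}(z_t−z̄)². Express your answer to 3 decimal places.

Mean z̄ = (4 + 2 − 7 + 0 + 3 − 5 + 4 − 1 − 6 + 2)/10 = -0.4000
Numerator Σ_{t=1}^{9}(z_t−z̄)(z_{t+1}−z̄) = -55.1600
Denominator Σ(z_t−z̄)² = 158.4000
r_1 = -55.1600 / 158.4000 = -0.348

-0.348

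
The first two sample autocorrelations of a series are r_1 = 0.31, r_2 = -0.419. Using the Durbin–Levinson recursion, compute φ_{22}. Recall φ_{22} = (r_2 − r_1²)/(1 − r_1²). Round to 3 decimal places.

-0.570

φ_{22} = (r_2 − r_1²) / (1 − r_1²)
r_1² = (0.31)² = 0.0961
Numerator = -0.419 − 0.0961 = -0.5151; denominator = 1 − 0.0961 = 0.9039
φ_{22} = -0.5151 / 0.9039 = -0.570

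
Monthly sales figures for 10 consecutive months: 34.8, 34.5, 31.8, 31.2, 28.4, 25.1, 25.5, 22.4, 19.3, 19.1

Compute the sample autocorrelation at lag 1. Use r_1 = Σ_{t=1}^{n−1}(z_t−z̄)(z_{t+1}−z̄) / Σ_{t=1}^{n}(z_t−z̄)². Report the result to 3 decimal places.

0.725

Mean z̄ = (34.8 + 34.5 + 31.8 + 31.2 + 28.4 + 25.1 + 25.5 + 22.4 + 19.3 + 19.1)/10 = 27.2100
Numerator Σ_{t=1}^{9}(z_t−z̄)(z_{t+1}−z̄) = 223.3739
Denominator Σ(z_t−z̄)² = 308.0090
r_1 = 223.3739 / 308.0090 = 0.725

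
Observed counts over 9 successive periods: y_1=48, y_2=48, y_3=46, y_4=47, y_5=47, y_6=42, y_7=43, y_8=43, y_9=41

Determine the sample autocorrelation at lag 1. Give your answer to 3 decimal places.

0.500

Mean ȳ = (48 + 48 + 46 + 47 + 47 + 42 + 43 + 43 + 41)/9 = 45.0000
Numerator Σ_{t=1}^{8}(y_t−ȳ)(y_{t+1}−ȳ) = 30.0000
Denominator Σ(y_t−ȳ)² = 60.0000
r_1 = 30.0000 / 60.0000 = 0.500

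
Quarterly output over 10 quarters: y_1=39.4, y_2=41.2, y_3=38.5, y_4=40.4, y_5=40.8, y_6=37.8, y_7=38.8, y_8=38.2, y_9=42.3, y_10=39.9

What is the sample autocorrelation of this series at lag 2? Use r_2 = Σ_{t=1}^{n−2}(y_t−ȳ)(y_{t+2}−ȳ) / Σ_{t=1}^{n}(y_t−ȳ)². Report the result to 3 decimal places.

Mean ȳ = (39.4 + 41.2 + 38.5 + 40.4 + 40.8 + 37.8 + 38.8 + 38.2 + 42.3 + 39.9)/10 = 39.7300
Numerator Σ_{t=1}^{8}(y_t−ȳ)(y_{t+2}−ȳ) = -1.9108
Denominator Σ(y_t−ȳ)² = 18.9410
r_2 = -1.9108 / 18.9410 = -0.101

-0.101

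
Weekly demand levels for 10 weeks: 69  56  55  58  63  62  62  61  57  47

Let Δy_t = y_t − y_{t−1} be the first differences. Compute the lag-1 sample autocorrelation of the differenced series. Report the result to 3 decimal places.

First differences Δy: -13, -1, 3, 5, -1, 0, -1, -4, -10
Mean of differences = -2.4444
Numerator Σ(Δy_t−Δȳ)(Δy_{t+1}−Δȳ) = 60.4691
Denominator Σ(Δy_t−Δȳ)² = 268.2222
r_1(Δy) = 60.4691 / 268.2222 = 0.225

0.225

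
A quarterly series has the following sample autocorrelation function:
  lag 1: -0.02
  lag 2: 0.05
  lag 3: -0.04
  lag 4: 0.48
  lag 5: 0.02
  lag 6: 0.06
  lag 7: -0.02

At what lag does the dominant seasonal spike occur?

The largest autocorrelation is r_4 = 0.48; the remaining lags stay at or below 0.06.
The dominant spike at lag 4 indicates a seasonal period of 4.

4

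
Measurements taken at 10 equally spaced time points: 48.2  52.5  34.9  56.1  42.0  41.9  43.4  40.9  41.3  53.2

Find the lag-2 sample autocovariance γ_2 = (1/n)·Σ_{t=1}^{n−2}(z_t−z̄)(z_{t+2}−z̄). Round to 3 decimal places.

4.099

Mean z̄ = (48.2 + 52.5 + 34.9 + 56.1 + 42.0 + 41.9 + 43.4 + 40.9 + 41.3 + 53.2)/10 = 45.4400
Σ_{t=1}^{8}(z_t−z̄)(z_{t+2}−z̄) = 40.9948
γ_2 = 40.9948 / 10 = 4.099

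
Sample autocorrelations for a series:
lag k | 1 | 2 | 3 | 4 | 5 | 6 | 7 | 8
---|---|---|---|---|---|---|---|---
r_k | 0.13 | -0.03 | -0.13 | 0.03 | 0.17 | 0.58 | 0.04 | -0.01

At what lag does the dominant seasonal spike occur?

The largest autocorrelation is r_6 = 0.58; the remaining lags stay at or below 0.17.
The dominant spike at lag 6 indicates a seasonal period of 6.

6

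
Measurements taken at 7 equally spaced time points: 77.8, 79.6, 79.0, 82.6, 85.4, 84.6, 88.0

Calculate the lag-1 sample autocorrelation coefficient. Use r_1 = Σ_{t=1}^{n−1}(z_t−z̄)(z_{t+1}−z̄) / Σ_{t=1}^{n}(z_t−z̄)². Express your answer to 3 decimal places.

Mean z̄ = (77.8 + 79.6 + 79.0 + 82.6 + 85.4 + 84.6 + 88.0)/7 = 82.4286
Deviations from mean: -4.6286, -2.8286, -3.4286, 0.1714, 2.9714, 2.1714, 5.5714
Numerator Σ_{t=1}^{6}(z_t−z̄)(z_{t+1}−z̄) = 41.2620
Denominator Σ(z_t−z̄)² = 85.7943
r_1 = 41.2620 / 85.7943 = 0.481

0.481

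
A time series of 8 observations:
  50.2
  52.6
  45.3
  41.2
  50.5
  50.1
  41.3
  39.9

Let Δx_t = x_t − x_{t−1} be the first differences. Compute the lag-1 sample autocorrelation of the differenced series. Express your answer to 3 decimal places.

-0.143

First differences Δx: 2.4, -7.3, -4.1, 9.3, -0.4, -8.8, -1.4
Mean of differences = -1.4714
Numerator Σ(Δx_t−Δx̄)(Δx_{t+1}−Δx̄) = -32.3922
Denominator Σ(Δx_t−Δx̄)² = 226.7543
r_1(Δx) = -32.3922 / 226.7543 = -0.143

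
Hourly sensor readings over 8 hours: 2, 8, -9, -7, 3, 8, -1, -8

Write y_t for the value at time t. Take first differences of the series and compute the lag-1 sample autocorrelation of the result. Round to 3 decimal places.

-0.110

First differences Δy: 6, -17, 2, 10, 5, -9, -7
Mean of differences = -1.4286
Numerator Σ(Δy_t−Δȳ)(Δy_{t+1}−Δȳ) = -62.8980
Denominator Σ(Δy_t−Δȳ)² = 569.7143
r_1(Δy) = -62.8980 / 569.7143 = -0.110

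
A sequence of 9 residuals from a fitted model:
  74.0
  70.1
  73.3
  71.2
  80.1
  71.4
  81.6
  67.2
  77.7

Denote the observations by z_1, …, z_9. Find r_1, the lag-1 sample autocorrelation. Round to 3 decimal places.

Mean z̄ = (74.0 + 70.1 + 73.3 + 71.2 + 80.1 + 71.4 + 81.6 + 67.2 + 77.7)/9 = 74.0667
Numerator Σ_{t=1}^{8}(z_t−z̄)(z_{t+1}−z̄) = -124.6478
Denominator Σ(z_t−z̄)² = 185.1600
r_1 = -124.6478 / 185.1600 = -0.673

-0.673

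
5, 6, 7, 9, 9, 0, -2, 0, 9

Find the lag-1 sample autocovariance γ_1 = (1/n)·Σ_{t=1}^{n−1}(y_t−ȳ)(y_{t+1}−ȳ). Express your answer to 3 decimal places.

6.069

Mean ȳ = (5 + 6 + 7 + 9 + 9 + 0 − 2 + 0 + 9)/9 = 4.7778
Σ_{t=1}^{8}(y_t−ȳ)(y_{t+1}−ȳ) = 54.6173
γ_1 = 54.6173 / 9 = 6.069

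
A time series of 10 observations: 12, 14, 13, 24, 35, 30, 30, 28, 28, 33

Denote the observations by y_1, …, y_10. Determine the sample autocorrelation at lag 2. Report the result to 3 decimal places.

0.223

Mean ȳ = (12 + 14 + 13 + 24 + 35 + 30 + 30 + 28 + 28 + 33)/10 = 24.7000
Numerator Σ_{t=1}^{8}(y_t−ȳ)(y_{t+2}−ȳ) = 148.8200
Denominator Σ(y_t−ȳ)² = 666.1000
r_2 = 148.8200 / 666.1000 = 0.223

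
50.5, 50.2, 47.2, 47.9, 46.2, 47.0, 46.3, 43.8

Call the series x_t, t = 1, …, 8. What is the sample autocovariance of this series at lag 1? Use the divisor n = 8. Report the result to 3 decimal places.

Mean x̄ = (50.5 + 50.2 + 47.2 + 47.9 + 46.2 + 47.0 + 46.3 + 43.8)/8 = 47.3875
Deviations: 3.1125, 2.8125, -0.1875, 0.5125, -1.1875, -0.3875, -1.0875, -3.5875
Σ_{t=1}^{7}(x_t−x̄)(x_{t+1}−x̄) = 12.3048
γ_1 = 12.3048 / 8 = 1.538

1.538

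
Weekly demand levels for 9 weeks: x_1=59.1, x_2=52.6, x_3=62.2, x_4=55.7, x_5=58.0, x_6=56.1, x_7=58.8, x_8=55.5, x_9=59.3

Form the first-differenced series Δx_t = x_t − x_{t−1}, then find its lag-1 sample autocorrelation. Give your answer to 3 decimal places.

First differences Δx: -6.5, 9.6, -6.5, 2.3, -1.9, 2.7, -3.3, 3.8
Mean of differences = 0.0250
Numerator Σ(Δx_t−Δx̄)(Δx_{t+1}−Δx̄) = -170.7731
Denominator Σ(Δx_t−Δx̄)² = 218.1750
r_1(Δx) = -170.7731 / 218.1750 = -0.783

-0.783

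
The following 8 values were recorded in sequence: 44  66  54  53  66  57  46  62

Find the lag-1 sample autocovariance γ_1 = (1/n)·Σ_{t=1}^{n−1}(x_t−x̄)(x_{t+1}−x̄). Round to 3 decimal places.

Mean x̄ = (44 + 66 + 54 + 53 + 66 + 57 + 46 + 62)/8 = 56.0000
Deviations: -12.0000, 10.0000, -2.0000, -3.0000, 10.0000, 1.0000, -10.0000, 6.0000
Σ_{t=1}^{7}(x_t−x̄)(x_{t+1}−x̄) = -224.0000
γ_1 = -224.0000 / 8 = -28.000

-28.000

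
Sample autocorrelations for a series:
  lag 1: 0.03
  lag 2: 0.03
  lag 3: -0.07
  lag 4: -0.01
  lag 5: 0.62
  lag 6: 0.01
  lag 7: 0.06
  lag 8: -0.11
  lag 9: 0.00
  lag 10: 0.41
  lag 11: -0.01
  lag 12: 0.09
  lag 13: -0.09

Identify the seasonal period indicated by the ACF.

5

The largest autocorrelation is r_5 = 0.62, with a weaker echo at lag 10 (0.41); the remaining lags stay at or below 0.09.
The dominant spike at lag 5 indicates a seasonal period of 5.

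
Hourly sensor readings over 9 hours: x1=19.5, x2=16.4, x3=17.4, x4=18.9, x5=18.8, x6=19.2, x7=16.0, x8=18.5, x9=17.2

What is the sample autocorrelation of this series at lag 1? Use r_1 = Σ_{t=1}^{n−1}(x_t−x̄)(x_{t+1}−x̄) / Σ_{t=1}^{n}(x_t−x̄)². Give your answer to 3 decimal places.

Mean x̄ = (19.5 + 16.4 + 17.4 + 18.9 + 18.8 + 19.2 + 16.0 + 18.5 + 17.2)/9 = 17.9889
Numerator Σ_{t=1}^{8}(x_t−x̄)(x_{t+1}−x̄) = -4.1090
Denominator Σ(x_t−x̄)² = 12.9489
r_1 = -4.1090 / 12.9489 = -0.317

-0.317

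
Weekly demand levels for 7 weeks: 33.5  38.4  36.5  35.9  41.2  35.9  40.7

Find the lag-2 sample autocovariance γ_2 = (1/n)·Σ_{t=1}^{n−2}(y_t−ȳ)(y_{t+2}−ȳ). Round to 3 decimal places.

1.902

Mean ȳ = (33.5 + 38.4 + 36.5 + 35.9 + 41.2 + 35.9 + 40.7)/7 = 37.4429
Deviations: -3.9429, 0.9571, -0.9429, -1.5429, 3.7571, -1.5429, 3.2571
Σ_{t=1}^{5}(y_t−ȳ)(y_{t+2}−ȳ) = 13.3163
γ_2 = 13.3163 / 7 = 1.902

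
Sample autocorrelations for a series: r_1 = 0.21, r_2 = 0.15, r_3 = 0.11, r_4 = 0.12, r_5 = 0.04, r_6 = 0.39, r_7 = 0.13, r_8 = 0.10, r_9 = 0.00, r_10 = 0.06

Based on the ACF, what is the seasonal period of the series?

6

The largest autocorrelation is r_6 = 0.39; the remaining lags stay at or below 0.21. The elevated value at lag 1 (0.21), dropping to 0.15 at lag 2, reflects decaying short-term dependence rather than seasonality.
The dominant spike at lag 6 indicates a seasonal period of 6.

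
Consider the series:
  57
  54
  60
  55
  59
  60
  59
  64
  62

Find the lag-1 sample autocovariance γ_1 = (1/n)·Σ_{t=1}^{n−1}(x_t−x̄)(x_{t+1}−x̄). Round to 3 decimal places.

1.752

Mean x̄ = (57 + 54 + 60 + 55 + 59 + 60 + 59 + 64 + 62)/9 = 58.8889
Σ_{t=1}^{8}(x_t−x̄)(x_{t+1}−x̄) = 15.7654
γ_1 = 15.7654 / 9 = 1.752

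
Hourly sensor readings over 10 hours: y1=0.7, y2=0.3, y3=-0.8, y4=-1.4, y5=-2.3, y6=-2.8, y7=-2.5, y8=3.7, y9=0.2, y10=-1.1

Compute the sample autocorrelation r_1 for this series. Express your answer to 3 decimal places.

Mean ȳ = (0.7 + 0.3 − 0.8 − 1.4 − 2.3 − 2.8 − 2.5 + 3.7 + 0.2 − 1.1)/10 = -0.6000
Numerator Σ_{t=1}^{9}(y_t−ȳ)(y_{t+1}−ȳ) = 5.3000
Denominator Σ(y_t−ȳ)² = 33.9000
r_1 = 5.3000 / 33.9000 = 0.156

0.156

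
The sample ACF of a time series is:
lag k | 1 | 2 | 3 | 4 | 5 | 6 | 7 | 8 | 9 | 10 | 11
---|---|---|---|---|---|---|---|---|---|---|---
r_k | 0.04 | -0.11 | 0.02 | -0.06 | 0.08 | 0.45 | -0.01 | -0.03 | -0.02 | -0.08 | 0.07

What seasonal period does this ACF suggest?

The largest autocorrelation is r_6 = 0.45; the remaining lags stay at or below 0.08.
The dominant spike at lag 6 indicates a seasonal period of 6.

6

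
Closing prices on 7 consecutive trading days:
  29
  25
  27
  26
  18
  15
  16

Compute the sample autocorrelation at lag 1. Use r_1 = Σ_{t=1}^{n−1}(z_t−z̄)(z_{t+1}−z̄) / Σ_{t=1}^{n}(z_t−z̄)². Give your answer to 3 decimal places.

Mean z̄ = (29 + 25 + 27 + 26 + 18 + 15 + 16)/7 = 22.2857
Deviations from mean: 6.7143, 2.7143, 4.7143, 3.7143, -4.2857, -7.2857, -6.2857
Σ(z_t−z̄)(z_{t+1}−z̄) = (18.2245) + (12.7959) + (17.5102) + (-15.9184) + (31.2245) + (45.7959) = 109.6327
Denominator Σ(z_t−z̄)² = 199.4286
r_1 = 109.6327 / 199.4286 = 0.550

0.550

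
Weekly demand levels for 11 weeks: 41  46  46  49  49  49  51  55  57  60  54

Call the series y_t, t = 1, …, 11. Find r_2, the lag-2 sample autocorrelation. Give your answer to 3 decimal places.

0.395

Mean ȳ = (41 + 46 + 46 + 49 + 49 + 49 + 51 + 55 + 57 + 60 + 54)/11 = 50.6364
Numerator Σ_{t=1}^{9}(y_t−ȳ)(y_{t+2}−ȳ) = 119.3719
Denominator Σ(y_t−ȳ)² = 302.5455
r_2 = 119.3719 / 302.5455 = 0.395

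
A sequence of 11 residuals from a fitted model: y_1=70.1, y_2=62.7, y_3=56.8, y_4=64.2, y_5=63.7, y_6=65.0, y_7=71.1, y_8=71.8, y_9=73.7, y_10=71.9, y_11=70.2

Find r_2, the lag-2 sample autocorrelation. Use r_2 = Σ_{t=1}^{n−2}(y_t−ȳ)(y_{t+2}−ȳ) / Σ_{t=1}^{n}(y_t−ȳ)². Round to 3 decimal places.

0.256

Mean ȳ = (70.1 + 62.7 + 56.8 + 64.2 + 63.7 + 65.0 + 71.1 + 71.8 + 73.7 + 71.9 + 70.2)/11 = 67.3818
Numerator Σ_{t=1}^{9}(y_t−ȳ)(y_{t+2}−ȳ) = 69.7193
Denominator Σ(y_t−ȳ)² = 272.2564
r_2 = 69.7193 / 272.2564 = 0.256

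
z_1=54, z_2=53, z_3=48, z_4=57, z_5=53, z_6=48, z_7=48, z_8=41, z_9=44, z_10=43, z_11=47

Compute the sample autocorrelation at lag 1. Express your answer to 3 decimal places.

Mean z̄ = (54 + 53 + 48 + 57 + 53 + 48 + 48 + 41 + 44 + 43 + 47)/11 = 48.7273
Numerator Σ_{t=1}^{10}(z_t−z̄)(z_{t+1}−z̄) = 125.2893
Denominator Σ(z_t−z̄)² = 252.1818
r_1 = 125.2893 / 252.1818 = 0.497

0.497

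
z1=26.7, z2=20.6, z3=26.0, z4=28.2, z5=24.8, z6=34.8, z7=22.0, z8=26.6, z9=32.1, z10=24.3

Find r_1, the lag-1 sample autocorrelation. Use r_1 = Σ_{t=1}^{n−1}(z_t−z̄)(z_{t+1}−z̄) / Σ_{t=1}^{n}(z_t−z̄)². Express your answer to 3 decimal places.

-0.397

Mean z̄ = (26.7 + 20.6 + 26.0 + 28.2 + 24.8 + 34.8 + 22.0 + 26.6 + 32.1 + 24.3)/10 = 26.6100
Numerator Σ_{t=1}^{9}(z_t−z̄)(z_{t+1}−z̄) = -65.9931
Denominator Σ(z_t−z̄)² = 166.1090
r_1 = -65.9931 / 166.1090 = -0.397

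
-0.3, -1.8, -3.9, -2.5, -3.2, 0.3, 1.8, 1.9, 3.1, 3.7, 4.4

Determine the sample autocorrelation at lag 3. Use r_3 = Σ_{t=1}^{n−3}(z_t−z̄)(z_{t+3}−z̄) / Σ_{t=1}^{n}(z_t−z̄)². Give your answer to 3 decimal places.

0.131

Mean z̄ = (-0.3 − 1.8 − 3.9 − 2.5 − 3.2 + 0.3 + 1.8 + 1.9 + 3.1 + 3.7 + 4.4)/11 = 0.3182
Numerator Σ_{t=1}^{8}(z_t−z̄)(z_{t+3}−z̄) = 10.9472
Denominator Σ(z_t−z̄)² = 83.5164
r_3 = 10.9472 / 83.5164 = 0.131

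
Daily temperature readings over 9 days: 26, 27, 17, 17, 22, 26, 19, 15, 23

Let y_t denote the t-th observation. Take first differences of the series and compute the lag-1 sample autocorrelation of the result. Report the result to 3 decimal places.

First differences Δy: 1, -10, 0, 5, 4, -7, -4, 8
Mean of differences = -0.3750
Numerator Σ(Δy_t−Δȳ)(Δy_{t+1}−Δȳ) = -26.6406
Denominator Σ(Δy_t−Δȳ)² = 269.8750
r_1(Δy) = -26.6406 / 269.8750 = -0.099

-0.099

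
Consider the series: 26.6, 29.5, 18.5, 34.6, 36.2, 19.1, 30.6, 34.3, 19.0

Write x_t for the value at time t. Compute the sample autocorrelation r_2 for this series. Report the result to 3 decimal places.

Mean x̄ = (26.6 + 29.5 + 18.5 + 34.6 + 36.2 + 19.1 + 30.6 + 34.3 + 19.0)/9 = 27.6000
Numerator Σ_{t=1}^{7}(x_t−x̄)(x_{t+2}−x̄) = -172.3100
Denominator Σ(x_t−x̄)² = 410.4800
r_2 = -172.3100 / 410.4800 = -0.420

-0.420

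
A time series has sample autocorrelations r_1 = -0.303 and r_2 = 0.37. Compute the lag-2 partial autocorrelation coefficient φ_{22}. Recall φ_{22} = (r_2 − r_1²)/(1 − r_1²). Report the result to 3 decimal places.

0.306

φ_{22} = (r_2 − r_1²) / (1 − r_1²)
r_1² = (-0.303)² = 0.091809
Numerator = 0.37 − 0.0918 = 0.2782; denominator = 1 − 0.0918 = 0.9082
φ_{22} = 0.2782 / 0.9082 = 0.306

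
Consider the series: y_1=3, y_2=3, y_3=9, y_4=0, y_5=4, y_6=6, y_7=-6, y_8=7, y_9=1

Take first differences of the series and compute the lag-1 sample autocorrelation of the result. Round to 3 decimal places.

First differences Δy: 0, 6, -9, 4, 2, -12, 13, -6
Mean of differences = -0.2500
Numerator Σ(Δy_t−Δȳ)(Δy_{t+1}−Δȳ) = -339.0625
Denominator Σ(Δy_t−Δȳ)² = 485.5000
r_1(Δy) = -339.0625 / 485.5000 = -0.698

-0.698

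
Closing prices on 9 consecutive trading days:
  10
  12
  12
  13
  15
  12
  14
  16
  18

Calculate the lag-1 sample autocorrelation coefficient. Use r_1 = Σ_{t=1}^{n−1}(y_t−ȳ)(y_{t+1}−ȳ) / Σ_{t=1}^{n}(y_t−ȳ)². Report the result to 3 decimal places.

0.353

Mean ȳ = (10 + 12 + 12 + 13 + 15 + 12 + 14 + 16 + 18)/9 = 13.5556
Numerator Σ_{t=1}^{8}(y_t−ȳ)(y_{t+1}−ȳ) = 17.0247
Denominator Σ(y_t−ȳ)² = 48.2222
r_1 = 17.0247 / 48.2222 = 0.353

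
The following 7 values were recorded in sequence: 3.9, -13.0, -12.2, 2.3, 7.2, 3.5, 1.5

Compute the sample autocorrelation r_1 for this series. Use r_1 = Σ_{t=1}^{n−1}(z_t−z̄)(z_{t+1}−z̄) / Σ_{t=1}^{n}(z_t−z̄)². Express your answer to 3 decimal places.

0.287

Mean z̄ = (3.9 − 13.0 − 12.2 + 2.3 + 7.2 + 3.5 + 1.5)/7 = -0.9714
Deviations from mean: 4.8714, -12.0286, -11.2286, 3.2714, 8.1714, 4.4714, 2.4714
Σ(z_t−z̄)(z_{t+1}−z̄) = (-58.5963) + (135.0637) + (-36.7335) + (26.7322) + (36.5380) + (11.0508) = 114.0549
Denominator Σ(z_t−z̄)² = 398.0743
r_1 = 114.0549 / 398.0743 = 0.287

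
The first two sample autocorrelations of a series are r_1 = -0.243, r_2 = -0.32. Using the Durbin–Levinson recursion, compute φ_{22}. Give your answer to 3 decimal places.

φ_{22} = (r_2 − r_1²) / (1 − r_1²)
r_1² = (-0.243)² = 0.059049
Numerator = -0.32 − 0.0590 = -0.3790; denominator = 1 − 0.0590 = 0.9410
φ_{22} = -0.3790 / 0.9410 = -0.403

-0.403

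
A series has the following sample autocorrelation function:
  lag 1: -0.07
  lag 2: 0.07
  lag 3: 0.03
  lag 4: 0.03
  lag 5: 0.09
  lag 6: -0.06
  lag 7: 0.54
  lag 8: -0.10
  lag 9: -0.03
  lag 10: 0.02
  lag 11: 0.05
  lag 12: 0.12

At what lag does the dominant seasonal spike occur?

The largest autocorrelation is r_7 = 0.54; the remaining lags stay at or below 0.12.
The dominant spike at lag 7 indicates a seasonal period of 7.

7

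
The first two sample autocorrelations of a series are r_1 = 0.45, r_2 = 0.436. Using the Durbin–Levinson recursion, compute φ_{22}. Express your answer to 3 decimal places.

φ_{22} = (r_2 − r_1²) / (1 − r_1²)
r_1² = (0.45)² = 0.2025
Numerator = 0.436 − 0.2025 = 0.2335; denominator = 1 − 0.2025 = 0.7975
φ_{22} = 0.2335 / 0.7975 = 0.293

0.293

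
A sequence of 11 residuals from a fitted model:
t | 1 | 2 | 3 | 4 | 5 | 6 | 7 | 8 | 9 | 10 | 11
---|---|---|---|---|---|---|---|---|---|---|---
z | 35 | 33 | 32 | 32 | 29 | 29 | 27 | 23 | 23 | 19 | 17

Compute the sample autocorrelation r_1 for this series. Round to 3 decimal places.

Mean z̄ = (35 + 33 + 32 + 32 + 29 + 29 + 27 + 23 + 23 + 19 + 17)/11 = 27.1818
Numerator Σ_{t=1}^{10}(z_t−z̄)(z_{t+1}−z̄) = 244.2397
Denominator Σ(z_t−z̄)² = 353.6364
r_1 = 244.2397 / 353.6364 = 0.691

0.691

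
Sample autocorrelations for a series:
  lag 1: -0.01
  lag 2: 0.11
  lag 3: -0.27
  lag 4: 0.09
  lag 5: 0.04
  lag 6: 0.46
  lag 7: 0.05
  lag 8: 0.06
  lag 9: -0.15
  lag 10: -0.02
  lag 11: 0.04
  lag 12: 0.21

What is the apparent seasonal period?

The largest autocorrelation is r_6 = 0.46, with a weaker echo at lag 12 (0.21); the remaining lags stay at or below 0.11.
The dominant spike at lag 6 indicates a seasonal period of 6.

6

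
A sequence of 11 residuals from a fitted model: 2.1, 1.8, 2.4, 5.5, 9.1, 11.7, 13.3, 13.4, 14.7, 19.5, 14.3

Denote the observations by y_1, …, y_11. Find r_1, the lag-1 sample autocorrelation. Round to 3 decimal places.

0.775

Mean ȳ = (2.1 + 1.8 + 2.4 + 5.5 + 9.1 + 11.7 + 13.3 + 13.4 + 14.7 + 19.5 + 14.3)/11 = 9.8000
Numerator Σ_{t=1}^{10}(y_t−ȳ)(y_{t+1}−ȳ) = 282.3700
Denominator Σ(y_t−ȳ)² = 364.2000
r_1 = 282.3700 / 364.2000 = 0.775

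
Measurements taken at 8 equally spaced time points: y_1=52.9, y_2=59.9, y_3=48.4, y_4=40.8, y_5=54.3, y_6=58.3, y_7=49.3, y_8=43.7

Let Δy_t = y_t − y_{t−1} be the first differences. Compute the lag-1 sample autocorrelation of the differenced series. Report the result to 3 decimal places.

First differences Δy: 7.0, -11.5, -7.6, 13.5, 4.0, -9.0, -5.6
Mean of differences = -1.3143
Numerator Σ(Δy_t−Δȳ)(Δy_{t+1}−Δȳ) = -42.9588
Denominator Σ(Δy_t−Δȳ)² = 537.5286
r_1(Δy) = -42.9588 / 537.5286 = -0.080

-0.080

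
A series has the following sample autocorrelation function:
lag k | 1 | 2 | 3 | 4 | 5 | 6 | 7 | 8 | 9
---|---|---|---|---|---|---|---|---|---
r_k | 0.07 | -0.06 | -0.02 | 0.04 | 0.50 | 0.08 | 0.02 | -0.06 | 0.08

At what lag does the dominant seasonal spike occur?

5

The largest autocorrelation is r_5 = 0.50; the remaining lags stay at or below 0.08.
The dominant spike at lag 5 indicates a seasonal period of 5.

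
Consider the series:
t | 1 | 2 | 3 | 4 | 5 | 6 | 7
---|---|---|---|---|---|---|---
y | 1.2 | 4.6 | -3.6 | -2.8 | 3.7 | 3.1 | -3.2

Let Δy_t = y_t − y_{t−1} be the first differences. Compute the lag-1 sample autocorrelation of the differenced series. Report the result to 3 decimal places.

First differences Δy: 3.4, -8.2, 0.8, 6.5, -0.6, -6.3
Mean of differences = -0.7333
Numerator Σ(Δy_t−Δȳ)(Δy_{t+1}−Δȳ) = -30.9978
Denominator Σ(Δy_t−Δȳ)² = 158.5133
r_1(Δy) = -30.9978 / 158.5133 = -0.196

-0.196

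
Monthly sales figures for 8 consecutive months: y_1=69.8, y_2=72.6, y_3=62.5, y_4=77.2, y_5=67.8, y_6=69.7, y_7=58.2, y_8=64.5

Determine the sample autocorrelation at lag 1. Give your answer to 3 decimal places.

-0.209

Mean ȳ = (69.8 + 72.6 + 62.5 + 77.2 + 67.8 + 69.7 + 58.2 + 64.5)/8 = 67.7875
Σ(y_t−ȳ)(y_{t+1}−ȳ) = (9.6852) + (-25.4461) + (-49.7686) + (0.1177) + (0.0239) + (-18.3361) + (31.5189) = -52.2052
Denominator Σ(y_t−ȳ)² = 250.1488
r_1 = -52.2052 / 250.1488 = -0.209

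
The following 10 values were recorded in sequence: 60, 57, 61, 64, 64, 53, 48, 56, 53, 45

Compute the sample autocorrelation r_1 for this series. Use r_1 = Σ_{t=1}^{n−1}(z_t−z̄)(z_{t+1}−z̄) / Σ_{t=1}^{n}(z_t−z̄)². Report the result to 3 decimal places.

0.389

Mean z̄ = (60 + 57 + 61 + 64 + 64 + 53 + 48 + 56 + 53 + 45)/10 = 56.1000
Numerator Σ_{t=1}^{9}(z_t−z̄)(z_{t+1}−z̄) = 145.1900
Denominator Σ(z_t−z̄)² = 372.9000
r_1 = 145.1900 / 372.9000 = 0.389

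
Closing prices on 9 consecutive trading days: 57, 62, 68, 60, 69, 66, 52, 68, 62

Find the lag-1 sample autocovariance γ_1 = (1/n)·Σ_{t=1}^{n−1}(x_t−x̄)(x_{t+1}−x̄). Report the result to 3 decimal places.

Mean x̄ = (57 + 62 + 68 + 60 + 69 + 66 + 52 + 68 + 62)/9 = 62.6667
Σ_{t=1}^{8}(x_t−x̄)(x_{t+1}−x̄) = -105.7778
γ_1 = -105.7778 / 9 = -11.753

-11.753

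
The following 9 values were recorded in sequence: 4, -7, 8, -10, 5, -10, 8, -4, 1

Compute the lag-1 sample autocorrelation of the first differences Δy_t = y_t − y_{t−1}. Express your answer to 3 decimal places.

-0.915

First differences Δy: -11, 15, -18, 15, -15, 18, -12, 5
Mean of differences = -0.3750
Numerator Σ(Δy_t−Δȳ)(Δy_{t+1}−Δȳ) = -1475.0156
Denominator Σ(Δy_t−Δȳ)² = 1611.8750
r_1(Δy) = -1475.0156 / 1611.8750 = -0.915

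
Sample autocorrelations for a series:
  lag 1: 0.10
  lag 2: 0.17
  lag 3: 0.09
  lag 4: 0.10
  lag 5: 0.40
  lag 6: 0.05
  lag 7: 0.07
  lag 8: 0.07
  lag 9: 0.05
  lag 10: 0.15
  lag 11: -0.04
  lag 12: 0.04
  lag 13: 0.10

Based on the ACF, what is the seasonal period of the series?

5

The largest autocorrelation is r_5 = 0.40; the remaining lags stay at or below 0.17.
The dominant spike at lag 5 indicates a seasonal period of 5.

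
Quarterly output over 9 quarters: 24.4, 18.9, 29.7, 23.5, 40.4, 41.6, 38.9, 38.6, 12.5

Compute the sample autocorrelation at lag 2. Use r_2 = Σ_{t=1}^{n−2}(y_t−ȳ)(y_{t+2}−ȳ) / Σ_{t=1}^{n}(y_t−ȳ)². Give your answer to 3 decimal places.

0.040

Mean ȳ = (24.4 + 18.9 + 29.7 + 23.5 + 40.4 + 41.6 + 38.9 + 38.6 + 12.5)/9 = 29.8333
Numerator Σ_{t=1}^{7}(y_t−ȳ)(y_{t+2}−ȳ) = 35.8411
Denominator Σ(y_t−ȳ)² = 898.8000
r_2 = 35.8411 / 898.8000 = 0.040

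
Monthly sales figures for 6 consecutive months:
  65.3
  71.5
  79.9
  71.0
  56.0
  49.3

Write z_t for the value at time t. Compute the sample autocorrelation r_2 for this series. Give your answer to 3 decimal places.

-0.313

Mean z̄ = (65.3 + 71.5 + 79.9 + 71.0 + 56.0 + 49.3)/6 = 65.5000
Deviations from mean: -0.2000, 6.0000, 14.4000, 5.5000, -9.5000, -16.2000
Σ(z_t−z̄)(z_{t+2}−z̄) = (-2.8800) + (33.0000) + (-136.8000) + (-89.1000) = -195.7800
Denominator Σ(z_t−z̄)² = 626.3400
r_2 = -195.7800 / 626.3400 = -0.313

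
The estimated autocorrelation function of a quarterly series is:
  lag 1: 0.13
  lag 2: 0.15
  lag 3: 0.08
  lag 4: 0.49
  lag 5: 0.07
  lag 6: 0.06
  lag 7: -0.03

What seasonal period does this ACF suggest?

4

The largest autocorrelation is r_4 = 0.49; the remaining lags stay at or below 0.15.
The dominant spike at lag 4 indicates a seasonal period of 4.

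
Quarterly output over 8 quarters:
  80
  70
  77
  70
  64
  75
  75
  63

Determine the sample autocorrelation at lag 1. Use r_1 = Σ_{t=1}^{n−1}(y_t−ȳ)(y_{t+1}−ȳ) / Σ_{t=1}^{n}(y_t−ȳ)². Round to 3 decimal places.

Mean ȳ = (80 + 70 + 77 + 70 + 64 + 75 + 75 + 63)/8 = 71.7500
Deviations from mean: 8.2500, -1.7500, 5.2500, -1.7500, -7.7500, 3.2500, 3.2500, -8.7500
Numerator Σ_{t=1}^{7}(y_t−ȳ)(y_{t+1}−ȳ) = -62.3125
Denominator Σ(y_t−ȳ)² = 259.5000
r_1 = -62.3125 / 259.5000 = -0.240

-0.240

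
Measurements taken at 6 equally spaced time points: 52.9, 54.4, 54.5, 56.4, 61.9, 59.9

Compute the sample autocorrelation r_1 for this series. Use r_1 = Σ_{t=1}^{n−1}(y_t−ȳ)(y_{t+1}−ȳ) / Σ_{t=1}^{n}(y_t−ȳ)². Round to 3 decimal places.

Mean ȳ = (52.9 + 54.4 + 54.5 + 56.4 + 61.9 + 59.9)/6 = 56.6667
Σ(y_t−ȳ)(y_{t+1}−ȳ) = (8.5378) + (4.9111) + (0.5778) + (-1.3956) + (16.9211) = 29.5522
Denominator Σ(y_t−ȳ)² = 61.9333
r_1 = 29.5522 / 61.9333 = 0.477

0.477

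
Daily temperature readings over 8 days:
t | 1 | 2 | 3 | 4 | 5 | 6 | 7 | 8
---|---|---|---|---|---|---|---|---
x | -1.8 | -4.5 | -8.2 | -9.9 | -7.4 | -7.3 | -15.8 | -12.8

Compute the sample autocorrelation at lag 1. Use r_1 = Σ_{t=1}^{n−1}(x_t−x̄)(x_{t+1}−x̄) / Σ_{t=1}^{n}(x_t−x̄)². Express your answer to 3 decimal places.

Mean x̄ = (-1.8 − 4.5 − 8.2 − 9.9 − 7.4 − 7.3 − 15.8 − 12.8)/8 = -8.4625
Numerator Σ_{t=1}^{7}(x_t−x̄)(x_{t+1}−x̄) = 50.0673
Denominator Σ(x_t−x̄)² = 137.3588
r_1 = 50.0673 / 137.3588 = 0.365

0.365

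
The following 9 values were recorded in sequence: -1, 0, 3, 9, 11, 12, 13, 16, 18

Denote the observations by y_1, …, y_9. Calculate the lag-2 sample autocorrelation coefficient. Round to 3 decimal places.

0.301

Mean ȳ = (-1 + 0 + 3 + 9 + 11 + 12 + 13 + 16 + 18)/9 = 9.0000
Numerator Σ_{t=1}^{7}(y_t−ȳ)(y_{t+2}−ȳ) = 113.0000
Denominator Σ(y_t−ȳ)² = 376.0000
r_2 = 113.0000 / 376.0000 = 0.301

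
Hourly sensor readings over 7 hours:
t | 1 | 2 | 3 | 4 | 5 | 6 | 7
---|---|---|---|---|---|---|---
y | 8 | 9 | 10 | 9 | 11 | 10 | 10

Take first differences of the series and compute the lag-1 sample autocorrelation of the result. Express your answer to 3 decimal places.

First differences Δy: 1, 1, -1, 2, -1, 0
Mean of differences = 0.3333
Numerator Σ(Δy_t−Δȳ)(Δy_{t+1}−Δȳ) = -4.4444
Denominator Σ(Δy_t−Δȳ)² = 7.3333
r_1(Δy) = -4.4444 / 7.3333 = -0.606

-0.606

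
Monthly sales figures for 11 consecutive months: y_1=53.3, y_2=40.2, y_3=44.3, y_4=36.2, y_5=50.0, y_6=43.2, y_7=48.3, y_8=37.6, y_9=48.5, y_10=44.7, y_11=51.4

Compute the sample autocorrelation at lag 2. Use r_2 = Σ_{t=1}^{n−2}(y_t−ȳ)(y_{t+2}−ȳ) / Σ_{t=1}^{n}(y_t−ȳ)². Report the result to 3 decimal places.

Mean ȳ = (53.3 + 40.2 + 44.3 + 36.2 + 50.0 + 43.2 + 48.3 + 37.6 + 48.5 + 44.7 + 51.4)/11 = 45.2455
Numerator Σ_{t=1}^{9}(y_t−ȳ)(y_{t+2}−ȳ) = 116.3331
Denominator Σ(y_t−ȳ)² = 316.3873
r_2 = 116.3331 / 316.3873 = 0.368

0.368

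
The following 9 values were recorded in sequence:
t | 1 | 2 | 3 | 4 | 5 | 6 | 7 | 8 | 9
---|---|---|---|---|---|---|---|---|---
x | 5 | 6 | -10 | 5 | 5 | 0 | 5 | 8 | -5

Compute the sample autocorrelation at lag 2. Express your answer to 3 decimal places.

Mean x̄ = (5 + 6 − 10 + 5 + 5 + 0 + 5 + 8 − 5)/9 = 2.1111
Σ(x_t−x̄)(x_{t+2}−x̄) = (-34.9877) + (11.2346) + (-34.9877) + (-6.0988) + (8.3457) + (-12.4321) + (-20.5432) = -89.4691
Denominator Σ(x_t−x̄)² = 284.8889
r_2 = -89.4691 / 284.8889 = -0.314

-0.314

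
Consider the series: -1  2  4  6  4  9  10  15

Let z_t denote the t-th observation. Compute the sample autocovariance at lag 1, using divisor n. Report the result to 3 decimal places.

Mean z̄ = (-1 + 2 + 4 + 6 + 4 + 9 + 10 + 15)/8 = 6.1250
Deviations: -7.1250, -4.1250, -2.1250, -0.1250, -2.1250, 2.8750, 3.8750, 8.8750
Σ_{t=1}^{7}(z_t−z̄)(z_{t+1}−z̄) = 78.1094
γ_1 = 78.1094 / 8 = 9.764

9.764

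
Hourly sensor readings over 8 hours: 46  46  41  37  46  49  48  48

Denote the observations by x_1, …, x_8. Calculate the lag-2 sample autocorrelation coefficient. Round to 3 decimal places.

-0.275

Mean x̄ = (46 + 46 + 41 + 37 + 46 + 49 + 48 + 48)/8 = 45.1250
Σ(x_t−x̄)(x_{t+2}−x̄) = (-3.6094) + (-7.1094) + (-3.6094) + (-31.4844) + (2.5156) + (11.1406) = -32.1563
Denominator Σ(x_t−x̄)² = 116.8750
r_2 = -32.1563 / 116.8750 = -0.275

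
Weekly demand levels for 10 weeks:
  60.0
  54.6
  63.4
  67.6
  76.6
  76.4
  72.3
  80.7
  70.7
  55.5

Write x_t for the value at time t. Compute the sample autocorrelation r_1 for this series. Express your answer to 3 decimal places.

Mean x̄ = (60.0 + 54.6 + 63.4 + 67.6 + 76.6 + 76.4 + 72.3 + 80.7 + 70.7 + 55.5)/10 = 67.7800
Numerator Σ_{t=1}^{9}(x_t−x̄)(x_{t+1}−x̄) = 334.7276
Denominator Σ(x_t−x̄)² = 752.2360
r_1 = 334.7276 / 752.2360 = 0.445

0.445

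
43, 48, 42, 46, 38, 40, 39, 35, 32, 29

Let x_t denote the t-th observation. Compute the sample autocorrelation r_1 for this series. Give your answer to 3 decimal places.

0.536

Mean x̄ = (43 + 48 + 42 + 46 + 38 + 40 + 39 + 35 + 32 + 29)/10 = 39.2000
Numerator Σ_{t=1}^{9}(x_t−x̄)(x_{t+1}−x̄) = 172.3600
Denominator Σ(x_t−x̄)² = 321.6000
r_1 = 172.3600 / 321.6000 = 0.536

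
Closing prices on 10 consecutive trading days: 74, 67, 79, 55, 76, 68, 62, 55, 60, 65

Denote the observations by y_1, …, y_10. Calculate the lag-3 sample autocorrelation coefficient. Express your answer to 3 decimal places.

-0.199

Mean ȳ = (74 + 67 + 79 + 55 + 76 + 68 + 62 + 55 + 60 + 65)/10 = 66.1000
Numerator Σ_{t=1}^{7}(y_t−ȳ)(y_{t+3}−ȳ) = -125.7300
Denominator Σ(y_t−ȳ)² = 632.9000
r_3 = -125.7300 / 632.9000 = -0.199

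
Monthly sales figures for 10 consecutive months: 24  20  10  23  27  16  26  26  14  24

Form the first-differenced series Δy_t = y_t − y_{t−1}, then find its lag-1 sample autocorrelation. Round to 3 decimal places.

-0.407

First differences Δy: -4, -10, 13, 4, -11, 10, 0, -12, 10
Mean of differences = 0.0000
Numerator Σ(Δy_t−Δȳ)(Δy_{t+1}−Δȳ) = -312.0000
Denominator Σ(Δy_t−Δȳ)² = 766.0000
r_1(Δy) = -312.0000 / 766.0000 = -0.407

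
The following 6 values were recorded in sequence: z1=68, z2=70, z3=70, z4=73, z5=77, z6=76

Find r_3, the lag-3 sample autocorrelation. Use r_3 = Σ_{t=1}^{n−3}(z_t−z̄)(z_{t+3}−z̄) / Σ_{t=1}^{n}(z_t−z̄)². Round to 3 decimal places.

-0.342

Mean z̄ = (68 + 70 + 70 + 73 + 77 + 76)/6 = 72.3333
Deviations from mean: -4.3333, -2.3333, -2.3333, 0.6667, 4.6667, 3.6667
Σ(z_t−z̄)(z_{t+3}−z̄) = (-2.8889) + (-10.8889) + (-8.5556) = -22.3333
Denominator Σ(z_t−z̄)² = 65.3333
r_3 = -22.3333 / 65.3333 = -0.342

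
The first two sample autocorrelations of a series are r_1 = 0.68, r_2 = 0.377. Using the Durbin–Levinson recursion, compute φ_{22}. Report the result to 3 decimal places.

φ_{22} = (r_2 − r_1²) / (1 − r_1²)
r_1² = (0.68)² = 0.4624
Numerator = 0.377 − 0.4624 = -0.0854; denominator = 1 − 0.4624 = 0.5376
φ_{22} = -0.0854 / 0.5376 = -0.159

-0.159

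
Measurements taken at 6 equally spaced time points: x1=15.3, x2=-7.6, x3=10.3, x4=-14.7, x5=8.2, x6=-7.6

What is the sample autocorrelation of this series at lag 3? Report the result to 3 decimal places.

-0.498

Mean x̄ = (15.3 − 7.6 + 10.3 − 14.7 + 8.2 − 7.6)/6 = 0.6500
Deviations from mean: 14.6500, -8.2500, 9.6500, -15.3500, 7.5500, -8.2500
Σ(x_t−x̄)(x_{t+3}−x̄) = (-224.8775) + (-62.2875) + (-79.6125) = -366.7775
Denominator Σ(x_t−x̄)² = 736.4950
r_3 = -366.7775 / 736.4950 = -0.498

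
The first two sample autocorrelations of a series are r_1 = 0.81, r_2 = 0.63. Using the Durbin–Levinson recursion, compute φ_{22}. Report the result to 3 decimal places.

φ_{22} = (r_2 − r_1²) / (1 − r_1²)
r_1² = (0.81)² = 0.6561
Numerator = 0.63 − 0.6561 = -0.0261; denominator = 1 − 0.6561 = 0.3439
φ_{22} = -0.0261 / 0.3439 = -0.076

-0.076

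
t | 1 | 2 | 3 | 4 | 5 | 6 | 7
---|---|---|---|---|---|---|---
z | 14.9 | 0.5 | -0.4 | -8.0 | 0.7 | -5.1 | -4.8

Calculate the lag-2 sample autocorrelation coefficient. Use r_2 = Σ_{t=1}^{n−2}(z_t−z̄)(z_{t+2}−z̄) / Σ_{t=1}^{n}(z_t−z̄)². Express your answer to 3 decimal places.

0.073

Mean z̄ = (14.9 + 0.5 − 0.4 − 8.0 + 0.7 − 5.1 − 4.8)/7 = -0.3143
Deviations from mean: 15.2143, 0.8143, -0.0857, -7.6857, 1.0143, -4.7857, -4.4857
Numerator Σ_{t=1}^{5}(z_t−z̄)(z_{t+2}−z̄) = 24.5824
Denominator Σ(z_t−z̄)² = 335.2686
r_2 = 24.5824 / 335.2686 = 0.073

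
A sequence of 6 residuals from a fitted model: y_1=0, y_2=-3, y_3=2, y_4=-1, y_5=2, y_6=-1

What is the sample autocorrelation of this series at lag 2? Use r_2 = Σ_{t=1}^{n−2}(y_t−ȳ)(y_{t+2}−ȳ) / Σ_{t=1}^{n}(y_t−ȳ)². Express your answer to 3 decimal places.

Mean ȳ = (0 − 3 + 2 − 1 + 2 − 1)/6 = -0.1667
Deviations from mean: 0.1667, -2.8333, 2.1667, -0.8333, 2.1667, -0.8333
Σ(y_t−ȳ)(y_{t+2}−ȳ) = (0.3611) + (2.3611) + (4.6944) + (0.6944) = 8.1111
Denominator Σ(y_t−ȳ)² = 18.8333
r_2 = 8.1111 / 18.8333 = 0.431

0.431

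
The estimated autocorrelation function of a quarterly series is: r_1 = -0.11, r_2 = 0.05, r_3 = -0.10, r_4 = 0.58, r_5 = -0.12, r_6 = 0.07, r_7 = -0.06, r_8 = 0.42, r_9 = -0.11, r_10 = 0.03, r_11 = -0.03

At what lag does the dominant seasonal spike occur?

The largest autocorrelation is r_4 = 0.58, with a weaker echo at lag 8 (0.42); the remaining lags stay at or below 0.07.
The dominant spike at lag 4 indicates a seasonal period of 4.

4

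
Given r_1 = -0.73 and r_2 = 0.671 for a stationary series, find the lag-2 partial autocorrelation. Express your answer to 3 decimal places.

0.296

φ_{22} = (r_2 − r_1²) / (1 − r_1²)
r_1² = (-0.73)² = 0.5329
Numerator = 0.671 − 0.5329 = 0.1381; denominator = 1 − 0.5329 = 0.4671
φ_{22} = 0.1381 / 0.4671 = 0.296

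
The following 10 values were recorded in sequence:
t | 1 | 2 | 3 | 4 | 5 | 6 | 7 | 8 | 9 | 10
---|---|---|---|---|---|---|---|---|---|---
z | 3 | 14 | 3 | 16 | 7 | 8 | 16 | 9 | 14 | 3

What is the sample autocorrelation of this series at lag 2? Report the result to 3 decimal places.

0.366

Mean z̄ = (3 + 14 + 3 + 16 + 7 + 8 + 16 + 9 + 14 + 3)/10 = 9.3000
Numerator Σ_{t=1}^{8}(z_t−z̄)(z_{t+2}−z̄) = 95.3200
Denominator Σ(z_t−z̄)² = 260.1000
r_2 = 95.3200 / 260.1000 = 0.366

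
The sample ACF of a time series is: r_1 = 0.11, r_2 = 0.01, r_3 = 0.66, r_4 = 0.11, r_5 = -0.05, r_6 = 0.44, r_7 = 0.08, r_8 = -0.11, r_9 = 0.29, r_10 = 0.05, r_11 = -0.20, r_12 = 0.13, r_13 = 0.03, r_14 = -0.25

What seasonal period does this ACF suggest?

The largest autocorrelation is r_3 = 0.66, with weaker echoes at lags 6 (0.44) and 9 (0.29); the remaining lags stay at or below 0.13.
The dominant spike at lag 3 indicates a seasonal period of 3.

3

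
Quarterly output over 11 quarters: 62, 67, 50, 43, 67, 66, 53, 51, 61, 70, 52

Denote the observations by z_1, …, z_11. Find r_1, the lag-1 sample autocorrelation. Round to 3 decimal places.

-0.055

Mean z̄ = (62 + 67 + 50 + 43 + 67 + 66 + 53 + 51 + 61 + 70 + 52)/11 = 58.3636
Numerator Σ_{t=1}^{10}(z_t−z̄)(z_{t+1}−z̄) = -43.3140
Denominator Σ(z_t−z̄)² = 792.5455
r_1 = -43.3140 / 792.5455 = -0.055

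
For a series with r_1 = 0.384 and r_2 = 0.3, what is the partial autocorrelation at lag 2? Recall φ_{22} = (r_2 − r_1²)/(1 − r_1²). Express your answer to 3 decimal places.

φ_{22} = (r_2 − r_1²) / (1 − r_1²)
r_1² = (0.384)² = 0.147456
Numerator = 0.3 − 0.1475 = 0.1525; denominator = 1 − 0.1475 = 0.8525
φ_{22} = 0.1525 / 0.8525 = 0.179

0.179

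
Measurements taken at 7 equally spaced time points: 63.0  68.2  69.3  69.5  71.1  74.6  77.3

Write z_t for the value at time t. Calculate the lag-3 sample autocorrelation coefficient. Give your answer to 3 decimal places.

Mean z̄ = (63.0 + 68.2 + 69.3 + 69.5 + 71.1 + 74.6 + 77.3)/7 = 70.4286
Σ(z_t−z̄)(z_{t+3}−z̄) = (6.8980) + (-1.4963) + (-4.7078) + (-6.3806) = -5.6867
Denominator Σ(z_t−z̄)² = 127.3543
r_3 = -5.6867 / 127.3543 = -0.045

-0.045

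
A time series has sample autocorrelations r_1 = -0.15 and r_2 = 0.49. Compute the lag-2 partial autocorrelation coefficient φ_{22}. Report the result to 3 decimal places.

φ_{22} = (r_2 − r_1²) / (1 − r_1²)
r_1² = (-0.15)² = 0.0225
Numerator = 0.49 − 0.0225 = 0.4675; denominator = 1 − 0.0225 = 0.9775
φ_{22} = 0.4675 / 0.9775 = 0.478

0.478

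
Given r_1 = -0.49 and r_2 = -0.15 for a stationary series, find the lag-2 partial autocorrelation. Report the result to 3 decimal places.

-0.513

φ_{22} = (r_2 − r_1²) / (1 − r_1²)
r_1² = (-0.49)² = 0.2401
Numerator = -0.15 − 0.2401 = -0.3901; denominator = 1 − 0.2401 = 0.7599
φ_{22} = -0.3901 / 0.7599 = -0.513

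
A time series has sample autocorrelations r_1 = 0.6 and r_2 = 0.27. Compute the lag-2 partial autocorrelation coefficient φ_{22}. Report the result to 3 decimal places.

-0.141

φ_{22} = (r_2 − r_1²) / (1 − r_1²)
r_1² = (0.6)² = 0.36
Numerator = 0.27 − 0.3600 = -0.0900; denominator = 1 − 0.3600 = 0.6400
φ_{22} = -0.0900 / 0.6400 = -0.141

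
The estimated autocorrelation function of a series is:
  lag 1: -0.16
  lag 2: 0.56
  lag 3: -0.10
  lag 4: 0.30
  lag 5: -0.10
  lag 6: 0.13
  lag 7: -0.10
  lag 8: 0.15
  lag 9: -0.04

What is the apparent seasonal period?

The largest autocorrelation is r_2 = 0.56, with weaker echoes at lags 4 (0.30) and 8 (0.15); the remaining lags stay at or below 0.13.
The dominant spike at lag 2 indicates a seasonal period of 2.

2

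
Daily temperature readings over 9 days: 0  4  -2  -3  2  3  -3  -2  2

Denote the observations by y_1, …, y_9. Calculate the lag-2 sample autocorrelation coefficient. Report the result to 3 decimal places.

-0.725

Mean ȳ = (0 + 4 − 2 − 3 + 2 + 3 − 3 − 2 + 2)/9 = 0.1111
Σ(y_t−ȳ)(y_{t+2}−ȳ) = (0.2346) + (-12.0988) + (-3.9877) + (-8.9877) + (-5.8765) + (-6.0988) + (-5.8765) = -42.6914
Denominator Σ(y_t−ȳ)² = 58.8889
r_2 = -42.6914 / 58.8889 = -0.725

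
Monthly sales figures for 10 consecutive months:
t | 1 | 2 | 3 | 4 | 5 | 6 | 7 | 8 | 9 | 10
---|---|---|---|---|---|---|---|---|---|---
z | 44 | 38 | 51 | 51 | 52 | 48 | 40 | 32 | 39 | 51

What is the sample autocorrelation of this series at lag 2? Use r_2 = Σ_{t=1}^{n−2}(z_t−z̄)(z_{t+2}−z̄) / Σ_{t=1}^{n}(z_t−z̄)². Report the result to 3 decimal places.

Mean z̄ = (44 + 38 + 51 + 51 + 52 + 48 + 40 + 32 + 39 + 51)/10 = 44.6000
Numerator Σ_{t=1}^{8}(z_t−z̄)(z_{t+2}−z̄) = -108.7200
Denominator Σ(z_t−z̄)² = 444.4000
r_2 = -108.7200 / 444.4000 = -0.245

-0.245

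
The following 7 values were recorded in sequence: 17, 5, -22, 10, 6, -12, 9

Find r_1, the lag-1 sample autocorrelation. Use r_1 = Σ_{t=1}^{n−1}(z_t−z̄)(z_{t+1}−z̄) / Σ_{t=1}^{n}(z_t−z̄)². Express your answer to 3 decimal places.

Mean z̄ = (17 + 5 − 22 + 10 + 6 − 12 + 9)/7 = 1.8571
Deviations from mean: 15.1429, 3.1429, -23.8571, 8.1429, 4.1429, -13.8571, 7.1429
Numerator Σ_{t=1}^{6}(z_t−z̄)(z_{t+1}−z̄) = -344.3061
Denominator Σ(z_t−z̄)² = 1134.8571
r_1 = -344.3061 / 1134.8571 = -0.303

-0.303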